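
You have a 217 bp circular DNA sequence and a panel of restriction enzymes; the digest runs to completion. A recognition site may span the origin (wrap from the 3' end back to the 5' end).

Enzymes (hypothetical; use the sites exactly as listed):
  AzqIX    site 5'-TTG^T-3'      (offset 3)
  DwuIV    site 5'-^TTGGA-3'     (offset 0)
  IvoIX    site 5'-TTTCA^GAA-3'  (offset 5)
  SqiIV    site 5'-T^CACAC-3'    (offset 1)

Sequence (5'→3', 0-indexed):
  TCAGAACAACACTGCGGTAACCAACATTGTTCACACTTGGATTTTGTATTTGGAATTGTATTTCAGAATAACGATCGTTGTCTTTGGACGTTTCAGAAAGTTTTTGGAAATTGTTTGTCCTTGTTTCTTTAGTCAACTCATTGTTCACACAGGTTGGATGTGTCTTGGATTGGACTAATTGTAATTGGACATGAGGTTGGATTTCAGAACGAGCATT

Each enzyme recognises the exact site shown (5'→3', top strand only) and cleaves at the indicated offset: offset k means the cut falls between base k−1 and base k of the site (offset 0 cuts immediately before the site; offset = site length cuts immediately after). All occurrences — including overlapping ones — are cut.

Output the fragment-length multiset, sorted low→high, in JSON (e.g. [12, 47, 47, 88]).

Site scan:
  AzqIX TTGT/3: at [26, 43, 55, 77, 110, 114, 120, 140, 178] ⇒ [29, 46, 58, 80, 113, 117, 123, 143, 181]
  DwuIV TTGGA/0: at [36, 49, 83, 103, 153, 164, 169, 184, 196] ⇒ [36, 49, 83, 103, 153, 164, 169, 184, 196]
  IvoIX TTTCAGAA/5: at [60, 90, 201, 215] ⇒ [3, 65, 95, 206]
  SqiIV TCACAC/1: at [30, 144] ⇒ [31, 145]

All cut coordinates (distinct, sorted): [3, 29, 31, 36, 46, 49, 58, 65, 80, 83, 95, 103, 113, 117, 123, 143, 145, 153, 164, 169, 181, 184, 196, 206]

Fragment lengths:
  3→29: 26 bp
  29→31: 2 bp
  31→36: 5 bp
  36→46: 10 bp
  46→49: 3 bp
  49→58: 9 bp
  58→65: 7 bp
  65→80: 15 bp
  80→83: 3 bp
  83→95: 12 bp
  95→103: 8 bp
  103→113: 10 bp
  113→117: 4 bp
  117→123: 6 bp
  123→143: 20 bp
  143→145: 2 bp
  145→153: 8 bp
  153→164: 11 bp
  164→169: 5 bp
  169→181: 12 bp
  181→184: 3 bp
  184→196: 12 bp
  196→206: 10 bp
  206→3 (wrap): 217-206+3 = 14 bp

[2,2,3,3,3,4,5,5,6,7,8,8,9,10,10,10,11,12,12,12,14,15,20,26]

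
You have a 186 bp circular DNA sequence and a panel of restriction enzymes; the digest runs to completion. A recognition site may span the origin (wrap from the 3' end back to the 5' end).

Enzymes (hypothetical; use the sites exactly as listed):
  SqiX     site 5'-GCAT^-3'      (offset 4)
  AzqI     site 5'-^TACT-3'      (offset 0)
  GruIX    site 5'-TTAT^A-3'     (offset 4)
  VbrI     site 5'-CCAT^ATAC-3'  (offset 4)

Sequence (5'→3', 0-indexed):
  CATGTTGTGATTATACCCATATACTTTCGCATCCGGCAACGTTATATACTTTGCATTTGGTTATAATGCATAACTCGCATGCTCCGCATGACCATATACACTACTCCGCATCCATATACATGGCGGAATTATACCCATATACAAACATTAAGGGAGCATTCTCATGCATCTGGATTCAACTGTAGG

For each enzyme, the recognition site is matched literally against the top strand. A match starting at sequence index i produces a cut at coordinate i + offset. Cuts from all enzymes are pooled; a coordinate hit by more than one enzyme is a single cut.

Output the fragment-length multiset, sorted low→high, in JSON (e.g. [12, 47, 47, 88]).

[1,1,4,6,6,6,6,7,8,9,9,10,10,10,11,11,13,17,20,21]

Per-enzyme occurrences:
  SqiX GCAT/4: at [28, 52, 67, 76, 85, 107, 155, 165, 185] ⇒ [3, 32, 56, 71, 80, 89, 111, 159, 169]
  AzqI TACT/0: at [21, 46, 101] ⇒ [21, 46, 101]
  GruIX TTATA/4: at [10, 41, 60, 128] ⇒ [14, 45, 64, 132]
  VbrI CCATATAC/4: at [16, 91, 111, 134] ⇒ [20, 95, 115, 138]

Pooled cuts: [3, 14, 20, 21, 32, 45, 46, 56, 64, 71, 80, 89, 95, 101, 111, 115, 132, 138, 159, 169]

Fragments:
  3→14: 11 bp
  14→20: 6 bp
  20→21: 1 bp
  21→32: 11 bp
  32→45: 13 bp
  45→46: 1 bp
  46→56: 10 bp
  56→64: 8 bp
  64→71: 7 bp
  71→80: 9 bp
  80→89: 9 bp
  89→95: 6 bp
  95→101: 6 bp
  101→111: 10 bp
  111→115: 4 bp
  115→132: 17 bp
  132→138: 6 bp
  138→159: 21 bp
  159→169: 10 bp
  169→3 (wrap): 186-169+3 = 20 bp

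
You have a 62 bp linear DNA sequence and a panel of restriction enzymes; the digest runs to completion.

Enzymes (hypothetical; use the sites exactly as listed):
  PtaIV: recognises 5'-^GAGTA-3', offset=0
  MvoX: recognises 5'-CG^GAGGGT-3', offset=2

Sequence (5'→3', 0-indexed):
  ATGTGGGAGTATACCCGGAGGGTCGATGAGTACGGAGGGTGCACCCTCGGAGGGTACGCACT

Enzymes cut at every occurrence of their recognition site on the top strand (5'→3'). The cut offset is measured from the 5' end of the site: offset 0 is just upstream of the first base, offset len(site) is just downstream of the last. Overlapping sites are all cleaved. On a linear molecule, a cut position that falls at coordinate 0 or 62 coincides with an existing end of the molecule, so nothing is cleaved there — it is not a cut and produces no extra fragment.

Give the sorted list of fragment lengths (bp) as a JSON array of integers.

Site scan:
  PtaIV GAGTA/0: at [6, 27] ⇒ [6, 27]
  MvoX CGGAGGGT/2: at [15, 32, 47] ⇒ [17, 34, 49]

All cut coordinates (distinct, sorted): [6, 17, 27, 34, 49]

Fragments:
  [0,6): 6 bp
  [6,17): 11 bp
  [17,27): 10 bp
  [27,34): 7 bp
  [34,49): 15 bp
  [49,62): 13 bp

[6,7,10,11,13,15]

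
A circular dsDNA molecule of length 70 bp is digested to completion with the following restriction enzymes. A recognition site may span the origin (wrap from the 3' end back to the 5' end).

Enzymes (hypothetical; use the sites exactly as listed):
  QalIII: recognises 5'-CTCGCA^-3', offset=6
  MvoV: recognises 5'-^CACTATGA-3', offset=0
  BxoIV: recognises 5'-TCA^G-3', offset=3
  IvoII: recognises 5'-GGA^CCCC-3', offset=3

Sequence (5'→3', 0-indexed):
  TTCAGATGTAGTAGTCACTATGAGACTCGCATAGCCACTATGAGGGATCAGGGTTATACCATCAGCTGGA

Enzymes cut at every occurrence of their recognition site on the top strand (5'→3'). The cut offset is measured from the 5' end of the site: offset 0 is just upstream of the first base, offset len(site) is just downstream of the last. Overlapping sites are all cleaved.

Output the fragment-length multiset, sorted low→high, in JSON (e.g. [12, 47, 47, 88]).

[4,10,11,14,15,16]

Site scan:
  QalIII (CTCGCA, off=6): starts [25] → cuts [31]
  MvoV (CACTATGA, off=0): starts [15, 35] → cuts [15, 35]
  BxoIV (TCAG, off=3): starts [1, 47, 61] → cuts [4, 50, 64]
  IvoII (GGACCCC, off=3): no sites

All cut coordinates (distinct, sorted): [4, 15, 31, 35, 50, 64]

Fragment lengths:
  4→15: 11 bp
  15→31: 16 bp
  31→35: 4 bp
  35→50: 15 bp
  50→64: 14 bp
  64→4 (wrap): 70-64+4 = 10 bp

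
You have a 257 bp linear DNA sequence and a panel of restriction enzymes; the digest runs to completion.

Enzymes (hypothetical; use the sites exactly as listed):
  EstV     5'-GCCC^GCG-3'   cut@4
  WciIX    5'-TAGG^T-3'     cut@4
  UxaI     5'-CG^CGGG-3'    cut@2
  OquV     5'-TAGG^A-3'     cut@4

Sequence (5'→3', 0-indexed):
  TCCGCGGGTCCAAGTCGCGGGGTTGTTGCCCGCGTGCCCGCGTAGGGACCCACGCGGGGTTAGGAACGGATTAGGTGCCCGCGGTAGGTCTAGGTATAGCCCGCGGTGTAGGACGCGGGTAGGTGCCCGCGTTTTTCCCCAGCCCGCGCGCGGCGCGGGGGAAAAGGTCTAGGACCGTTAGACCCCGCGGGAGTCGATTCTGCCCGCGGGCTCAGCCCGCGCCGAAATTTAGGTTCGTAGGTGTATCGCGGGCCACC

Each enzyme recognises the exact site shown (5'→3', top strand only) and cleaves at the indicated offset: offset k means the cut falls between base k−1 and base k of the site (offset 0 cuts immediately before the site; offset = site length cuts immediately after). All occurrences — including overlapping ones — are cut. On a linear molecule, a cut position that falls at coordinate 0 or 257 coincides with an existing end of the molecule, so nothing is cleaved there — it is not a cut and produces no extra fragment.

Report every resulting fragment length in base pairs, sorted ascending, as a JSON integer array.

Scan for sites:
  EstV (GCCCGCG, off=4): starts [27, 35, 76, 98, 124, 141, 201, 214] → cuts [31, 39, 80, 102, 128, 145, 205, 218]
  WciIX (TAGGT, off=4): starts [71, 84, 90, 119, 229, 237] → cuts [75, 88, 94, 123, 233, 241]
  UxaI (CGCGGG, off=2): starts [2, 15, 52, 113, 153, 185, 204, 246] → cuts [4, 17, 54, 115, 155, 187, 206, 248]
  OquV (TAGGA, off=4): starts [60, 108, 169] → cuts [64, 112, 173]

All cut coordinates (distinct, sorted): [4, 17, 31, 39, 54, 64, 75, 80, 88, 94, 102, 112, 115, 123, 128, 145, 155, 173, 187, 205, 206, 218, 233, 241, 248]

Fragment lengths:
  [0,4): 4 bp
  [4,17): 13 bp
  [17,31): 14 bp
  [31,39): 8 bp
  [39,54): 15 bp
  [54,64): 10 bp
  [64,75): 11 bp
  [75,80): 5 bp
  [80,88): 8 bp
  [88,94): 6 bp
  [94,102): 8 bp
  [102,112): 10 bp
  [112,115): 3 bp
  [115,123): 8 bp
  [123,128): 5 bp
  [128,145): 17 bp
  [145,155): 10 bp
  [155,173): 18 bp
  [173,187): 14 bp
  [187,205): 18 bp
  [205,206): 1 bp
  [206,218): 12 bp
  [218,233): 15 bp
  [233,241): 8 bp
  [241,248): 7 bp
  [248,257): 9 bp

[1,3,4,5,5,6,7,8,8,8,8,8,9,10,10,10,11,12,13,14,14,15,15,17,18,18]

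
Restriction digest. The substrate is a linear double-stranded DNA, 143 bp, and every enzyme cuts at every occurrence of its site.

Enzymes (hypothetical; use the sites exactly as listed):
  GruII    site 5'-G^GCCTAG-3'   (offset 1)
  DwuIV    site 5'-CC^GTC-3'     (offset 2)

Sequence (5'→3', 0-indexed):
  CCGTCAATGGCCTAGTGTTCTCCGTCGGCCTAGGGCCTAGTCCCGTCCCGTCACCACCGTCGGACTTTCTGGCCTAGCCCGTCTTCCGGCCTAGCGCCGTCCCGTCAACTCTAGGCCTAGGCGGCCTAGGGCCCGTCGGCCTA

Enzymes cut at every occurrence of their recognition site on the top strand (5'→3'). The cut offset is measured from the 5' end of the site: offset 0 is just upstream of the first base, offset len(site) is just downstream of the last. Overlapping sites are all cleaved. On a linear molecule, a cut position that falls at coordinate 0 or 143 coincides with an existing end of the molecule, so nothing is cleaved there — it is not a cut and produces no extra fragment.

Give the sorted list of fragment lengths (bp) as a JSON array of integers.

Per-enzyme occurrences:
  GruII GGCCTAG/1: at [8, 26, 33, 70, 87, 113, 122] ⇒ [9, 27, 34, 71, 88, 114, 123]
  DwuIV CCGTC/2: at [0, 21, 42, 47, 56, 78, 96, 101, 132] ⇒ [2, 23, 44, 49, 58, 80, 98, 103, 134]

Pooled cuts: [2, 9, 23, 27, 34, 44, 49, 58, 71, 80, 88, 98, 103, 114, 123, 134]

Fragment lengths:
  [0,2): 2 bp
  [2,9): 7 bp
  [9,23): 14 bp
  [23,27): 4 bp
  [27,34): 7 bp
  [34,44): 10 bp
  [44,49): 5 bp
  [49,58): 9 bp
  [58,71): 13 bp
  [71,80): 9 bp
  [80,88): 8 bp
  [88,98): 10 bp
  [98,103): 5 bp
  [103,114): 11 bp
  [114,123): 9 bp
  [123,134): 11 bp
  [134,143): 9 bp

[2,4,5,5,7,7,8,9,9,9,9,10,10,11,11,13,14]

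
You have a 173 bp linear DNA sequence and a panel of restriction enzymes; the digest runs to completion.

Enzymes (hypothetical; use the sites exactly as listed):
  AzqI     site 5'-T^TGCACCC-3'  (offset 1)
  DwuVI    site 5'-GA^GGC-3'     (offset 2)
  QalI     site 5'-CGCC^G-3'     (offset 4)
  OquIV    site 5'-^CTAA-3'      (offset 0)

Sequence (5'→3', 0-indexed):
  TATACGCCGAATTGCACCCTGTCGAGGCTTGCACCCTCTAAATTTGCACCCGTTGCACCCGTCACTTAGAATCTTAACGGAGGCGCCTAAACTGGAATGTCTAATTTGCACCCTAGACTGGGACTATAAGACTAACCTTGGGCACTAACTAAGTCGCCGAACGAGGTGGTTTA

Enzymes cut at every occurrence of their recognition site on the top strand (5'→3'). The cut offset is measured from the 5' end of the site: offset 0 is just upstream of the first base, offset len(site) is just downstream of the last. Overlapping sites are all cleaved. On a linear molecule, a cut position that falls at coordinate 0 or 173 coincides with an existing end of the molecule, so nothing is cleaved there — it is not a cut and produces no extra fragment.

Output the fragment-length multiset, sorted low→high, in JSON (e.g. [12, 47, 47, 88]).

[4,4,4,5,6,7,8,8,9,10,13,13,14,15,25,28]

Per-enzyme occurrences:
  AzqI (TTGCACCC, off=1): starts [11, 28, 43, 52, 105] → cuts [12, 29, 44, 53, 106]
  DwuVI (GAGGC, off=2): starts [23, 79] → cuts [25, 81]
  QalI (CGCCG, off=4): starts [4, 154] → cuts [8, 158]
  OquIV (CTAA, off=0): starts [37, 86, 100, 131, 144, 148] → cuts [37, 86, 100, 131, 144, 148]

All cut coordinates (distinct, sorted): [8, 12, 25, 29, 37, 44, 53, 81, 86, 100, 106, 131, 144, 148, 158]

Fragment lengths:
  [0,8): 8 bp
  [8,12): 4 bp
  [12,25): 13 bp
  [25,29): 4 bp
  [29,37): 8 bp
  [37,44): 7 bp
  [44,53): 9 bp
  [53,81): 28 bp
  [81,86): 5 bp
  [86,100): 14 bp
  [100,106): 6 bp
  [106,131): 25 bp
  [131,144): 13 bp
  [144,148): 4 bp
  [148,158): 10 bp
  [158,173): 15 bp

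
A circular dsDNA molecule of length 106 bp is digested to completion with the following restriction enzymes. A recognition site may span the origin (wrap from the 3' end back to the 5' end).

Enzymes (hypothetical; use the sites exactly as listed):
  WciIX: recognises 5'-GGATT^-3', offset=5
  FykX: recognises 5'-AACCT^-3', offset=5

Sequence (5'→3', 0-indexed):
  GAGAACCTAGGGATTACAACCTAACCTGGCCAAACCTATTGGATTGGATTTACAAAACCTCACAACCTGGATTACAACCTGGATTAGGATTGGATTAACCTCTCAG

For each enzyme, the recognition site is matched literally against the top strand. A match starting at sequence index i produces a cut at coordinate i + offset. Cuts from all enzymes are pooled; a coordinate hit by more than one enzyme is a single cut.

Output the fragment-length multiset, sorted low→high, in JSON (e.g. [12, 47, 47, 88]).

Per-enzyme occurrences:
  WciIX GGATT/5: at [10, 40, 45, 68, 80, 86, 91] ⇒ [15, 45, 50, 73, 85, 91, 96]
  FykX AACCT/5: at [3, 17, 22, 32, 55, 63, 75, 96] ⇒ [8, 22, 27, 37, 60, 68, 80, 101]

Pooled cuts: [8, 15, 22, 27, 37, 45, 50, 60, 68, 73, 80, 85, 91, 96, 101]

Fragment lengths:
  8→15: 7 bp
  15→22: 7 bp
  22→27: 5 bp
  27→37: 10 bp
  37→45: 8 bp
  45→50: 5 bp
  50→60: 10 bp
  60→68: 8 bp
  68→73: 5 bp
  73→80: 7 bp
  80→85: 5 bp
  85→91: 6 bp
  91→96: 5 bp
  96→101: 5 bp
  101→8 (wrap): 106-101+8 = 13 bp

[5,5,5,5,5,5,6,7,7,7,8,8,10,10,13]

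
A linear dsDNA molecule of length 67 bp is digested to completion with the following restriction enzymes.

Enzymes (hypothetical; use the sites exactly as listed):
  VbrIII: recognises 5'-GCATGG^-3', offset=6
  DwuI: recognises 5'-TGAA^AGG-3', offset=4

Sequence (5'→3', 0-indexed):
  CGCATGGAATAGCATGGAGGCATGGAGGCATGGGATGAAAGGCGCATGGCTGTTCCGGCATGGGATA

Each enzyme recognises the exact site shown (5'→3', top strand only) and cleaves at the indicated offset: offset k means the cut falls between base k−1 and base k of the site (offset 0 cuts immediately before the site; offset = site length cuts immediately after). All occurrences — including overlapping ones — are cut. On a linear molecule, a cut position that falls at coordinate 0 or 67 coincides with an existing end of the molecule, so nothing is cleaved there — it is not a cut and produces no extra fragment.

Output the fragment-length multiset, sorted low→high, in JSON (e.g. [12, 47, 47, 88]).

Site scan:
  VbrIII GCATGG/6: at [1, 11, 19, 27, 43, 57] ⇒ [7, 17, 25, 33, 49, 63]
  DwuI TGAAAGG/4: at [35] ⇒ [39]

Pooled cuts: [7, 17, 25, 33, 39, 49, 63]

Fragments:
  [0,7): 7 bp
  [7,17): 10 bp
  [17,25): 8 bp
  [25,33): 8 bp
  [33,39): 6 bp
  [39,49): 10 bp
  [49,63): 14 bp
  [63,67): 4 bp

[4,6,7,8,8,10,10,14]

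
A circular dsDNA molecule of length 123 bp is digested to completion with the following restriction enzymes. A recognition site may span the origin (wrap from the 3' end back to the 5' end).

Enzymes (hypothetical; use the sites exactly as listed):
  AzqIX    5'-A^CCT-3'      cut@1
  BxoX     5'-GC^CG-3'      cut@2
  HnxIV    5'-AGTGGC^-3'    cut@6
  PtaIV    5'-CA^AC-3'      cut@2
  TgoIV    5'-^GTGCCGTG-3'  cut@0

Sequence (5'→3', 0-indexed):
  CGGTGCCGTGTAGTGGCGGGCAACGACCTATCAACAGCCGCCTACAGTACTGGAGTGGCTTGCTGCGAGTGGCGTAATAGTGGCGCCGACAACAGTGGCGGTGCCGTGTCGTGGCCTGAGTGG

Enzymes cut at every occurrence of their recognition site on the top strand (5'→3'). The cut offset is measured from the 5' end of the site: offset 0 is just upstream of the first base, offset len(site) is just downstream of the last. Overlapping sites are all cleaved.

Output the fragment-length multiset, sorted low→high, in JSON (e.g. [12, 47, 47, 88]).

[1,1,2,4,4,4,5,5,5,7,8,11,11,14,20,21]

Scan for sites:
  AzqIX ACCT/1: at [25] ⇒ [26]
  BxoX GCCG/2: at [4, 36, 84, 102] ⇒ [6, 38, 86, 104]
  HnxIV AGTGGC/6: at [11, 53, 67, 78, 93, 118] ⇒ [1, 17, 59, 73, 84, 99]
  PtaIV CAAC/2: at [20, 31, 89] ⇒ [22, 33, 91]
  TgoIV GTGCCGTG/0: at [2, 100] ⇒ [2, 100]

All cut coordinates (distinct, sorted): [1, 2, 6, 17, 22, 26, 33, 38, 59, 73, 84, 86, 91, 99, 100, 104]

Fragment lengths:
  1→2: 1 bp
  2→6: 4 bp
  6→17: 11 bp
  17→22: 5 bp
  22→26: 4 bp
  26→33: 7 bp
  33→38: 5 bp
  38→59: 21 bp
  59→73: 14 bp
  73→84: 11 bp
  84→86: 2 bp
  86→91: 5 bp
  91→99: 8 bp
  99→100: 1 bp
  100→104: 4 bp
  104→1 (wrap): 123-104+1 = 20 bp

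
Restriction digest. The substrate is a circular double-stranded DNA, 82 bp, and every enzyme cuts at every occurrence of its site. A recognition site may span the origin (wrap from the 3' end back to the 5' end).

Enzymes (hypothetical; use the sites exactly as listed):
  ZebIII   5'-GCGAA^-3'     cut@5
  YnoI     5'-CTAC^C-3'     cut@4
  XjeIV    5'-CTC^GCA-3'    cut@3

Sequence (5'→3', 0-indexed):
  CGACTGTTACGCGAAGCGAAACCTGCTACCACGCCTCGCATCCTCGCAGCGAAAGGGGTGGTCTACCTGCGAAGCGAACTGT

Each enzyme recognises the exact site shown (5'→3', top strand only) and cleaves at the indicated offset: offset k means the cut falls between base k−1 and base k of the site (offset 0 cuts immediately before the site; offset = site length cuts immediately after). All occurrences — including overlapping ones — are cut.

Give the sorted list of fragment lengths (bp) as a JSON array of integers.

[5,5,7,8,8,8,9,13,19]

Site scan:
  ZebIII GCGAA/5: at [10, 15, 48, 68, 73] ⇒ [15, 20, 53, 73, 78]
  YnoI CTACC/4: at [25, 62] ⇒ [29, 66]
  XjeIV CTCGCA/3: at [34, 42] ⇒ [37, 45]

Pooled cuts: [15, 20, 29, 37, 45, 53, 66, 73, 78]

Fragments:
  15→20: 5 bp
  20→29: 9 bp
  29→37: 8 bp
  37→45: 8 bp
  45→53: 8 bp
  53→66: 13 bp
  66→73: 7 bp
  73→78: 5 bp
  78→15 (wrap): 82-78+15 = 19 bp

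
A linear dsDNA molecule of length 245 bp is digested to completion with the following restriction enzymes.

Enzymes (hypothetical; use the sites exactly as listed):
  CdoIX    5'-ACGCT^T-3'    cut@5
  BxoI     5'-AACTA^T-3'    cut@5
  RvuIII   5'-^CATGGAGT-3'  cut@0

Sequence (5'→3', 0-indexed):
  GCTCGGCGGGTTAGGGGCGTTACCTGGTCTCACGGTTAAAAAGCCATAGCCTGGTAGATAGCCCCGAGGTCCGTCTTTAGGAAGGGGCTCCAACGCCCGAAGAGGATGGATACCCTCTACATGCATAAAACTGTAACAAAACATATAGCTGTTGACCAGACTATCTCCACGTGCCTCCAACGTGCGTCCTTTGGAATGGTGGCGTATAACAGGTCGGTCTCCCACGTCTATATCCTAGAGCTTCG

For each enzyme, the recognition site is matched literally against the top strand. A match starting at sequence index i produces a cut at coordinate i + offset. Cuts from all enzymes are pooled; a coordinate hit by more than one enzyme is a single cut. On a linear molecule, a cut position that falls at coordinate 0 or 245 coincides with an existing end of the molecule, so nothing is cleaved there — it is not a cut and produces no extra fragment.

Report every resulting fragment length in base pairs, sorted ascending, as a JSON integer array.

[245]

Site scan:
  CdoIX (ACGCTT, off=5): no sites
  BxoI (AACTAT, off=5): no sites
  RvuIII (CATGGAGT, off=0): no sites

Pooled cuts: ∅

Fragment lengths:
  no cuts → one linear fragment of 245 bp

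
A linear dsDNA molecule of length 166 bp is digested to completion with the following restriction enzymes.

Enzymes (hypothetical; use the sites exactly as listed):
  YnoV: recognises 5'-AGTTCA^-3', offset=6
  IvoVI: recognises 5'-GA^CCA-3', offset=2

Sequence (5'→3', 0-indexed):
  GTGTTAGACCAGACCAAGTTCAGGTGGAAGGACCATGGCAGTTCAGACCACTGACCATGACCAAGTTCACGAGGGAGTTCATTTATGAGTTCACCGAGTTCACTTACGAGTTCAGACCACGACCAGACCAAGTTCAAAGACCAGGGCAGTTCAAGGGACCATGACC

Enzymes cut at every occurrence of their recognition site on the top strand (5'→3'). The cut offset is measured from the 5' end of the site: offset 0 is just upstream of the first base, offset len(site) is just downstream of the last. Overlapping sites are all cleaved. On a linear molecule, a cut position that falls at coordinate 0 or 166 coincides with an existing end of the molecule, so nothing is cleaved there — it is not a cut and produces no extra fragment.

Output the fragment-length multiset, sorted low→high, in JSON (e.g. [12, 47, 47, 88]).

[2,2,4,5,5,5,6,6,7,8,8,9,9,9,9,10,12,12,12,13,13]

Site scan:
  YnoV (AGTTCA, off=6): starts [16, 39, 63, 75, 87, 96, 108, 130, 147] → cuts [22, 45, 69, 81, 93, 102, 114, 136, 153]
  IvoVI (GACCA, off=2): starts [6, 11, 30, 45, 52, 58, 114, 120, 125, 138, 156] → cuts [8, 13, 32, 47, 54, 60, 116, 122, 127, 140, 158]

All cut coordinates (distinct, sorted): [8, 13, 22, 32, 45, 47, 54, 60, 69, 81, 93, 102, 114, 116, 122, 127, 136, 140, 153, 158]

Fragments:
  [0,8): 8 bp
  [8,13): 5 bp
  [13,22): 9 bp
  [22,32): 10 bp
  [32,45): 13 bp
  [45,47): 2 bp
  [47,54): 7 bp
  [54,60): 6 bp
  [60,69): 9 bp
  [69,81): 12 bp
  [81,93): 12 bp
  [93,102): 9 bp
  [102,114): 12 bp
  [114,116): 2 bp
  [116,122): 6 bp
  [122,127): 5 bp
  [127,136): 9 bp
  [136,140): 4 bp
  [140,153): 13 bp
  [153,158): 5 bp
  [158,166): 8 bp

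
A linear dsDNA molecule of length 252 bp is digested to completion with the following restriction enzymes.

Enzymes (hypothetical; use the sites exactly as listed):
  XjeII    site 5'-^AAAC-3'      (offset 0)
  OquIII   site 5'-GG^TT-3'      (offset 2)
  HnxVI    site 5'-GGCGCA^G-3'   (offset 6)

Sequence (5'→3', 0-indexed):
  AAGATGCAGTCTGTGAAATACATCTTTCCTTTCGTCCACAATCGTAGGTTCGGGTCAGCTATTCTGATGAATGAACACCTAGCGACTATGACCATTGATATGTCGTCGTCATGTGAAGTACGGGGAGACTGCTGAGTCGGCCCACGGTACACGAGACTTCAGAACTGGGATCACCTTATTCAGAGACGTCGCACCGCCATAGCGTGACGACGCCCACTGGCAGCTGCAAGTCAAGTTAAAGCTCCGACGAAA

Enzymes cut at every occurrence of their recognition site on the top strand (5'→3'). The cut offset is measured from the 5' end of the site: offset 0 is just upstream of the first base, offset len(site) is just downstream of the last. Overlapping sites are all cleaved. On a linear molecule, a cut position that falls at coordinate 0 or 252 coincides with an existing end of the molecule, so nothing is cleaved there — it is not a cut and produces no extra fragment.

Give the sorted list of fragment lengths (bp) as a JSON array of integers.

[48,204]

Scan for sites:
  XjeII (AAAC, off=0): no sites
  OquIII (GGTT, off=2): starts [46] → cuts [48]
  HnxVI (GGCGCAG, off=6): no sites

Pooled cuts: [48]

Fragments:
  [0,48): 48 bp
  [48,252): 204 bp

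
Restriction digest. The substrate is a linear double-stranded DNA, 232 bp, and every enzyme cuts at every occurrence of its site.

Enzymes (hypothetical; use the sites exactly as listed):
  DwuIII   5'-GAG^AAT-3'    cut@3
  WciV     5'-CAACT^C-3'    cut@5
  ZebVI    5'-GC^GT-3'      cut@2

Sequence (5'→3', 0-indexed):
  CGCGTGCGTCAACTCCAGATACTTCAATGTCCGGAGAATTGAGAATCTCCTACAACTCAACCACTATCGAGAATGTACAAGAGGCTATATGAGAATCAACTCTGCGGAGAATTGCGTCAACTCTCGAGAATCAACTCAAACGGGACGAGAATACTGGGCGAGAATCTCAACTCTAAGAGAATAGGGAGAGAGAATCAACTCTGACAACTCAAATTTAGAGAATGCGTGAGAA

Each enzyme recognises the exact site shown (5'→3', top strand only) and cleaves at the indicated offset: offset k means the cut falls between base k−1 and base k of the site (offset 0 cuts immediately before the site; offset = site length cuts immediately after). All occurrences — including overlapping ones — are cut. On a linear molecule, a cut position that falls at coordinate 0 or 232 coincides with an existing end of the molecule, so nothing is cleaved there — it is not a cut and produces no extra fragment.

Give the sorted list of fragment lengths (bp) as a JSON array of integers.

[3,4,5,6,6,7,7,7,7,7,8,8,8,8,9,10,11,13,13,13,14,14,22,22]

Per-enzyme occurrences:
  DwuIII (GAGAAT, off=3): starts [33, 40, 68, 90, 106, 125, 146, 159, 176, 189, 217] → cuts [36, 43, 71, 93, 109, 128, 149, 162, 179, 192, 220]
  WciV (CAACTC, off=5): starts [9, 52, 96, 117, 131, 167, 195, 204] → cuts [14, 57, 101, 122, 136, 172, 200, 209]
  ZebVI (GCGT, off=2): starts [1, 5, 113, 223] → cuts [3, 7, 115, 225]

All cut coordinates (distinct, sorted): [3, 7, 14, 36, 43, 57, 71, 93, 101, 109, 115, 122, 128, 136, 149, 162, 172, 179, 192, 200, 209, 220, 225]

Fragment lengths:
  [0,3): 3 bp
  [3,7): 4 bp
  [7,14): 7 bp
  [14,36): 22 bp
  [36,43): 7 bp
  [43,57): 14 bp
  [57,71): 14 bp
  [71,93): 22 bp
  [93,101): 8 bp
  [101,109): 8 bp
  [109,115): 6 bp
  [115,122): 7 bp
  [122,128): 6 bp
  [128,136): 8 bp
  [136,149): 13 bp
  [149,162): 13 bp
  [162,172): 10 bp
  [172,179): 7 bp
  [179,192): 13 bp
  [192,200): 8 bp
  [200,209): 9 bp
  [209,220): 11 bp
  [220,225): 5 bp
  [225,232): 7 bp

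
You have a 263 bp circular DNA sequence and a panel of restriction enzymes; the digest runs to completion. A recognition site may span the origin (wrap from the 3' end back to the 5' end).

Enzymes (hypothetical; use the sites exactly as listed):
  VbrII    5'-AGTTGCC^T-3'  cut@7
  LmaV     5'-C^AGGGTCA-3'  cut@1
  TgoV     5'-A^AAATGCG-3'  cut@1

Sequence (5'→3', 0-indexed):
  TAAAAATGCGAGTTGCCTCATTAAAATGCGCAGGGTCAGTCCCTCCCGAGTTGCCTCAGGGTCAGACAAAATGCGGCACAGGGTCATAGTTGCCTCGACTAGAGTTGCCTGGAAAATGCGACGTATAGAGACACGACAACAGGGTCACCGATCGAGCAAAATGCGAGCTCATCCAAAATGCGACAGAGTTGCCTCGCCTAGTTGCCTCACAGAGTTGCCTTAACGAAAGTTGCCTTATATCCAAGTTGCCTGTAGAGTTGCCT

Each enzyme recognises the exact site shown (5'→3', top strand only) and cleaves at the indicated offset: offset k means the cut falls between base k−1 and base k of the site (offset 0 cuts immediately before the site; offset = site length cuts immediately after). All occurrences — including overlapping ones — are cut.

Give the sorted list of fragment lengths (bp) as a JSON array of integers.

[2,4,4,6,8,11,11,12,13,13,14,15,15,15,16,17,18,18,24,27]

Site scan:
  VbrII AGTTGCCT/7: at [10, 48, 87, 102, 186, 199, 212, 227, 243, 255] ⇒ [17, 55, 94, 109, 193, 206, 219, 234, 250, 262]
  LmaV CAGGGTCA/1: at [30, 56, 78, 139] ⇒ [31, 57, 79, 140]
  TgoV AAAATGCG/1: at [2, 22, 67, 112, 157, 174] ⇒ [3, 23, 68, 113, 158, 175]

All cut coordinates (distinct, sorted): [3, 17, 23, 31, 55, 57, 68, 79, 94, 109, 113, 140, 158, 175, 193, 206, 219, 234, 250, 262]

Fragment lengths:
  3→17: 14 bp
  17→23: 6 bp
  23→31: 8 bp
  31→55: 24 bp
  55→57: 2 bp
  57→68: 11 bp
  68→79: 11 bp
  79→94: 15 bp
  94→109: 15 bp
  109→113: 4 bp
  113→140: 27 bp
  140→158: 18 bp
  158→175: 17 bp
  175→193: 18 bp
  193→206: 13 bp
  206→219: 13 bp
  219→234: 15 bp
  234→250: 16 bp
  250→262: 12 bp
  262→3 (wrap): 263-262+3 = 4 bp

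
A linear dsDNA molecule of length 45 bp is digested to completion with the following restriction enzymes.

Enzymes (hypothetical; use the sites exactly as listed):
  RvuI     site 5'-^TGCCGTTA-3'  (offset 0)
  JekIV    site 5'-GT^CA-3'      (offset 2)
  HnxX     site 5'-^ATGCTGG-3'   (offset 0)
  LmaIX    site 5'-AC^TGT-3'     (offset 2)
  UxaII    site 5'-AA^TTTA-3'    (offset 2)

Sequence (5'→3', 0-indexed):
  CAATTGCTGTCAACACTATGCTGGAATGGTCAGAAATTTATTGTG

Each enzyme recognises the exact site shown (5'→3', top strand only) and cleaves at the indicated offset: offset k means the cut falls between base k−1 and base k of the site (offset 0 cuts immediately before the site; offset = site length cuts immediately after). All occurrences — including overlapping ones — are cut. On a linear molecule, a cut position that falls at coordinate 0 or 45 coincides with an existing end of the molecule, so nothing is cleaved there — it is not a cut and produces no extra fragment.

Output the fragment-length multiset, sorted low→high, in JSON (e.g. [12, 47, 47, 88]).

[6,7,9,10,13]

Site scan:
  RvuI (TGCCGTTA, off=0): no sites
  JekIV GTCA/2: at [8, 28] ⇒ [10, 30]
  HnxX ATGCTGG/0: at [17] ⇒ [17]
  LmaIX (ACTGT, off=2): no sites
  UxaII AATTTA/2: at [34] ⇒ [36]

Pooled cuts: [10, 17, 30, 36]

Fragments:
  [0,10): 10 bp
  [10,17): 7 bp
  [17,30): 13 bp
  [30,36): 6 bp
  [36,45): 9 bp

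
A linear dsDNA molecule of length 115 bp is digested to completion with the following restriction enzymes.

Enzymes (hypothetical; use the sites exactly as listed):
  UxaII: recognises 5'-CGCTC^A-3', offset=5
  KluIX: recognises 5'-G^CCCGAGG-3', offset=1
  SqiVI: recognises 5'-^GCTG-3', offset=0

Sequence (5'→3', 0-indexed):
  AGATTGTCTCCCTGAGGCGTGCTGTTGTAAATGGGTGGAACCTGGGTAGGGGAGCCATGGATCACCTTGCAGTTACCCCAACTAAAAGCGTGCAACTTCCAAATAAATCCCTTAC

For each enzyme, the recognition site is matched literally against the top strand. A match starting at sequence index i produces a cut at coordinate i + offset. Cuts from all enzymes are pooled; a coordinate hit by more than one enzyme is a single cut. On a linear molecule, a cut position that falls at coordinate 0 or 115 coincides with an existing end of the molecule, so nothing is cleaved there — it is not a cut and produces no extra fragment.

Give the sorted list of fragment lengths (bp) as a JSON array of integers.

[20,95]

Scan for sites:
  UxaII (CGCTCA, off=5): no sites
  KluIX (GCCCGAGG, off=1): no sites
  SqiVI GCTG/0: at [20] ⇒ [20]

All cut coordinates (distinct, sorted): [20]

Fragments:
  [0,20): 20 bp
  [20,115): 95 bp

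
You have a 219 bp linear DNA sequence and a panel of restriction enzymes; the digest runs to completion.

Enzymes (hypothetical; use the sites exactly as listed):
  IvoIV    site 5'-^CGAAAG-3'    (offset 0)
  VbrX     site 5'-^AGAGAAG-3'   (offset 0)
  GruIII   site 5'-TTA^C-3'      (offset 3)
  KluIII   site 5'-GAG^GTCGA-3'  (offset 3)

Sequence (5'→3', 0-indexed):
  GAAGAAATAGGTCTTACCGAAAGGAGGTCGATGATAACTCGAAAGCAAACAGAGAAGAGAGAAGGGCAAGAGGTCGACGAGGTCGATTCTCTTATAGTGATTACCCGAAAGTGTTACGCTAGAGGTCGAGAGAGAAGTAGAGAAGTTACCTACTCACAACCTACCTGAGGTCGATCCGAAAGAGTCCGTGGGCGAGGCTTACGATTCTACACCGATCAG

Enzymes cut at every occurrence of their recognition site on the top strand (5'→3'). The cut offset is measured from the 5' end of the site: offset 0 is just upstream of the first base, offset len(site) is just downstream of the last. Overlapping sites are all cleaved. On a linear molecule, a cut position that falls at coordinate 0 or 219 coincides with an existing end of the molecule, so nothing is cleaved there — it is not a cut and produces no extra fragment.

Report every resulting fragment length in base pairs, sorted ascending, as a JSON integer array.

Per-enzyme occurrences:
  IvoIV (CGAAAG, off=0): starts [17, 39, 105, 176] → cuts [17, 39, 105, 176]
  VbrX (AGAGAAG, off=0): starts [50, 57, 130, 138] → cuts [50, 57, 130, 138]
  GruIII (TTAC, off=3): starts [13, 100, 113, 145, 198] → cuts [16, 103, 116, 148, 201]
  KluIII (GAGGTCGA, off=3): starts [23, 69, 78, 121, 166] → cuts [26, 72, 81, 124, 169]

All cut coordinates (distinct, sorted): [16, 17, 26, 39, 50, 57, 72, 81, 103, 105, 116, 124, 130, 138, 148, 169, 176, 201]

Fragments:
  [0,16): 16 bp
  [16,17): 1 bp
  [17,26): 9 bp
  [26,39): 13 bp
  [39,50): 11 bp
  [50,57): 7 bp
  [57,72): 15 bp
  [72,81): 9 bp
  [81,103): 22 bp
  [103,105): 2 bp
  [105,116): 11 bp
  [116,124): 8 bp
  [124,130): 6 bp
  [130,138): 8 bp
  [138,148): 10 bp
  [148,169): 21 bp
  [169,176): 7 bp
  [176,201): 25 bp
  [201,219): 18 bp

[1,2,6,7,7,8,8,9,9,10,11,11,13,15,16,18,21,22,25]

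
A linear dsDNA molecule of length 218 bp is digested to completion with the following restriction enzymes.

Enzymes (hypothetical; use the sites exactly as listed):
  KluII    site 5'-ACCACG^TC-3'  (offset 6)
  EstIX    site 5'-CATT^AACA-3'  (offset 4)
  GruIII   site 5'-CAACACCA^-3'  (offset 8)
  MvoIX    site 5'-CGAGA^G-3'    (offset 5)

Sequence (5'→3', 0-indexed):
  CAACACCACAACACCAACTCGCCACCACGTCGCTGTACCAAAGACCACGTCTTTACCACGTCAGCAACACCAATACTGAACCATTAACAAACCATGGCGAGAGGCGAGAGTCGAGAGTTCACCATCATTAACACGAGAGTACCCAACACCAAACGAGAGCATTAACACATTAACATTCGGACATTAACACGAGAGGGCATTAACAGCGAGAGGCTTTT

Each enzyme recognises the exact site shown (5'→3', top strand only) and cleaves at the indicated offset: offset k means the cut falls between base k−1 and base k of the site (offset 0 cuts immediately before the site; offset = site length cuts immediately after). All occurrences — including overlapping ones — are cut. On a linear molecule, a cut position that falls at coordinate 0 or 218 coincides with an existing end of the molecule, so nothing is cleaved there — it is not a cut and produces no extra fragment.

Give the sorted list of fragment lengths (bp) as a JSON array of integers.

Scan for sites:
  KluII ACCACGTC/6: at [23, 43, 54] ⇒ [29, 49, 60]
  EstIX CATTAACA/4: at [81, 125, 159, 167, 181, 197] ⇒ [85, 129, 163, 171, 185, 201]
  GruIII CAACACCA/8: at [0, 8, 64, 143] ⇒ [8, 16, 72, 151]
  MvoIX CGAGAG/5: at [97, 104, 111, 133, 153, 189, 206] ⇒ [102, 109, 116, 138, 158, 194, 211]

Pooled cuts: [8, 16, 29, 49, 60, 72, 85, 102, 109, 116, 129, 138, 151, 158, 163, 171, 185, 194, 201, 211]

Fragment lengths:
  [0,8): 8 bp
  [8,16): 8 bp
  [16,29): 13 bp
  [29,49): 20 bp
  [49,60): 11 bp
  [60,72): 12 bp
  [72,85): 13 bp
  [85,102): 17 bp
  [102,109): 7 bp
  [109,116): 7 bp
  [116,129): 13 bp
  [129,138): 9 bp
  [138,151): 13 bp
  [151,158): 7 bp
  [158,163): 5 bp
  [163,171): 8 bp
  [171,185): 14 bp
  [185,194): 9 bp
  [194,201): 7 bp
  [201,211): 10 bp
  [211,218): 7 bp

[5,7,7,7,7,7,8,8,8,9,9,10,11,12,13,13,13,13,14,17,20]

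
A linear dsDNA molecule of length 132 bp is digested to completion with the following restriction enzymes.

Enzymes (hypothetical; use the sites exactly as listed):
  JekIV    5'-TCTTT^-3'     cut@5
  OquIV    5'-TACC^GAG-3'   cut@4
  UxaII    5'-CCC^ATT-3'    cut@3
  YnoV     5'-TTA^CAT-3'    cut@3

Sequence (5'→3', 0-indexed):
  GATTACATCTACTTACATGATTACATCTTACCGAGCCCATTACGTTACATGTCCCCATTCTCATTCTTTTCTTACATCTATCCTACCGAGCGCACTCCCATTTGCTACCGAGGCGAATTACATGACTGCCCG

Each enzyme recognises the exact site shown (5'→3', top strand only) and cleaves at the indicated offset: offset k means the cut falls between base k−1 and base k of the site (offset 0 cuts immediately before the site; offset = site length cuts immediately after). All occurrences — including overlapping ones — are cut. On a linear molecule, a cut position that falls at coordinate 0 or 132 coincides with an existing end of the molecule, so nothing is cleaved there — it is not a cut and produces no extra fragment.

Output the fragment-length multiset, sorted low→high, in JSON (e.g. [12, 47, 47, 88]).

Site scan:
  JekIV (TCTTT, off=5): starts [64] → cuts [69]
  OquIV (TACCGAG, off=4): starts [28, 83, 105] → cuts [32, 87, 109]
  UxaII (CCCATT, off=3): starts [35, 53, 96] → cuts [38, 56, 99]
  YnoV (TTACAT, off=3): starts [2, 12, 20, 44, 71, 117] → cuts [5, 15, 23, 47, 74, 120]

Pooled cuts: [5, 15, 23, 32, 38, 47, 56, 69, 74, 87, 99, 109, 120]

Fragments:
  [0,5): 5 bp
  [5,15): 10 bp
  [15,23): 8 bp
  [23,32): 9 bp
  [32,38): 6 bp
  [38,47): 9 bp
  [47,56): 9 bp
  [56,69): 13 bp
  [69,74): 5 bp
  [74,87): 13 bp
  [87,99): 12 bp
  [99,109): 10 bp
  [109,120): 11 bp
  [120,132): 12 bp

[5,5,6,8,9,9,9,10,10,11,12,12,13,13]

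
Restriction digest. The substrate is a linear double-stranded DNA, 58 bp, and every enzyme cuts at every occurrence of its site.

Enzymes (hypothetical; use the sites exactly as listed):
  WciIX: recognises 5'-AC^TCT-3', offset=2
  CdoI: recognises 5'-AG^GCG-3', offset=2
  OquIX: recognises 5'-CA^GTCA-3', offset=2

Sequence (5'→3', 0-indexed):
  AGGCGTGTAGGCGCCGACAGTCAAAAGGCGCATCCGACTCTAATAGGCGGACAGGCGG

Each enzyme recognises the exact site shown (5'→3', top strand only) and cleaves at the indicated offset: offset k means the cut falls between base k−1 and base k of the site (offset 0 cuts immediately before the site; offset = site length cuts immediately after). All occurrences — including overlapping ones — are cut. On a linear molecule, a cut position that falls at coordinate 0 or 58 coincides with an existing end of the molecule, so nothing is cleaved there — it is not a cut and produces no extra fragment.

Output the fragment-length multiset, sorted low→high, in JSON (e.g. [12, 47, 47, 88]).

Scan for sites:
  WciIX ACTCT/2: at [36] ⇒ [38]
  CdoI AGGCG/2: at [0, 8, 25, 44, 52] ⇒ [2, 10, 27, 46, 54]
  OquIX CAGTCA/2: at [17] ⇒ [19]

Pooled cuts: [2, 10, 19, 27, 38, 46, 54]

Fragments:
  [0,2): 2 bp
  [2,10): 8 bp
  [10,19): 9 bp
  [19,27): 8 bp
  [27,38): 11 bp
  [38,46): 8 bp
  [46,54): 8 bp
  [54,58): 4 bp

[2,4,8,8,8,8,9,11]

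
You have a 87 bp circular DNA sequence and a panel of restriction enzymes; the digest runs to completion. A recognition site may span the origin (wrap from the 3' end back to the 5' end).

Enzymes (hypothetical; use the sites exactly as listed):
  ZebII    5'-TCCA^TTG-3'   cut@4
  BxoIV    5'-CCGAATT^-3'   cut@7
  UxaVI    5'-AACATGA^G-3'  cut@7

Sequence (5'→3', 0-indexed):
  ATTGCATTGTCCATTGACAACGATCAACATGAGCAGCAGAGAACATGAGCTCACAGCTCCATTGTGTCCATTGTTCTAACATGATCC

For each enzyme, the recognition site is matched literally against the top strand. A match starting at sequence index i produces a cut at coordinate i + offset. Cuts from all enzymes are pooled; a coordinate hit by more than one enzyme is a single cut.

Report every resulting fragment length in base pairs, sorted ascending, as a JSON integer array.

Scan for sites:
  ZebII (TCCATTG, off=4): starts [9, 57, 66, 84] → cuts [1, 13, 61, 70]
  BxoIV (CCGAATT, off=7): no sites
  UxaVI (AACATGAG, off=7): starts [25, 41] → cuts [32, 48]

Pooled cuts: [1, 13, 32, 48, 61, 70]

Fragments:
  1→13: 12 bp
  13→32: 19 bp
  32→48: 16 bp
  48→61: 13 bp
  61→70: 9 bp
  70→1 (wrap): 87-70+1 = 18 bp

[9,12,13,16,18,19]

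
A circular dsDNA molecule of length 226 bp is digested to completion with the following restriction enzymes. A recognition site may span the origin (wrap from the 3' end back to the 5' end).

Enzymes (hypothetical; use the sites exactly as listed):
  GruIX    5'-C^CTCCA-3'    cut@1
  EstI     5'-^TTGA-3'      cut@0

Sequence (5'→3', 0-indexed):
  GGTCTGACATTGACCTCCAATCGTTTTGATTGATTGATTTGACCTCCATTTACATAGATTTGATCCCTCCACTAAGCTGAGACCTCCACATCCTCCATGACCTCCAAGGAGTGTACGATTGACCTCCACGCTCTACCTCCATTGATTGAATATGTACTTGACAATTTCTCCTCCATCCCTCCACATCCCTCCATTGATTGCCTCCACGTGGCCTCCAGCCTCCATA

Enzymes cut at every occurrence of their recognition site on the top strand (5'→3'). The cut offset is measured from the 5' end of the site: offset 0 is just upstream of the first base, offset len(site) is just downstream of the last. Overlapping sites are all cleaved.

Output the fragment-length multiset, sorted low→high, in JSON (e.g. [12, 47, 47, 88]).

[4,4,4,5,5,5,5,5,5,7,7,8,8,9,9,10,11,11,12,13,13,16,16,17,17]

Scan for sites:
  GruIX (CCTCCA, off=1): starts [13, 42, 65, 82, 91, 100, 122, 135, 169, 177, 187, 200, 211, 218] → cuts [14, 43, 66, 83, 92, 101, 123, 136, 170, 178, 188, 201, 212, 219]
  EstI (TTGA, off=0): starts [9, 25, 29, 33, 38, 59, 118, 141, 145, 157, 193] → cuts [9, 25, 29, 33, 38, 59, 118, 141, 145, 157, 193]

Pooled cuts: [9, 14, 25, 29, 33, 38, 43, 59, 66, 83, 92, 101, 118, 123, 136, 141, 145, 157, 170, 178, 188, 193, 201, 212, 219]

Fragments:
  9→14: 5 bp
  14→25: 11 bp
  25→29: 4 bp
  29→33: 4 bp
  33→38: 5 bp
  38→43: 5 bp
  43→59: 16 bp
  59→66: 7 bp
  66→83: 17 bp
  83→92: 9 bp
  92→101: 9 bp
  101→118: 17 bp
  118→123: 5 bp
  123→136: 13 bp
  136→141: 5 bp
  141→145: 4 bp
  145→157: 12 bp
  157→170: 13 bp
  170→178: 8 bp
  178→188: 10 bp
  188→193: 5 bp
  193→201: 8 bp
  201→212: 11 bp
  212→219: 7 bp
  219→9 (wrap): 226-219+9 = 16 bp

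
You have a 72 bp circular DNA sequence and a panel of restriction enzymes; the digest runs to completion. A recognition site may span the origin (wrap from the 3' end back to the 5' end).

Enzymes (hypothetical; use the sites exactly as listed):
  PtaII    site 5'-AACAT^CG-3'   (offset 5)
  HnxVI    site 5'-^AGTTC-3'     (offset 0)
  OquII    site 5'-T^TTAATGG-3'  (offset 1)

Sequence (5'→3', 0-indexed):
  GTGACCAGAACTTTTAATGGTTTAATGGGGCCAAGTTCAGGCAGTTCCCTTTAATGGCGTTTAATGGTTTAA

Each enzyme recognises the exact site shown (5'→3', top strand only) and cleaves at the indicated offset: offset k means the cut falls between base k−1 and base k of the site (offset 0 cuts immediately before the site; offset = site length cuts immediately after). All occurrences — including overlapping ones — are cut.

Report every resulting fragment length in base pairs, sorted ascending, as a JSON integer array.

Scan for sites:
  PtaII (AACATCG, off=5): no sites
  HnxVI (AGTTC, off=0): starts [33, 42] → cuts [33, 42]
  OquII (TTTAATGG, off=1): starts [12, 20, 49, 59] → cuts [13, 21, 50, 60]

All cut coordinates (distinct, sorted): [13, 21, 33, 42, 50, 60]

Fragment lengths:
  13→21: 8 bp
  21→33: 12 bp
  33→42: 9 bp
  42→50: 8 bp
  50→60: 10 bp
  60→13 (wrap): 72-60+13 = 25 bp

[8,8,9,10,12,25]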